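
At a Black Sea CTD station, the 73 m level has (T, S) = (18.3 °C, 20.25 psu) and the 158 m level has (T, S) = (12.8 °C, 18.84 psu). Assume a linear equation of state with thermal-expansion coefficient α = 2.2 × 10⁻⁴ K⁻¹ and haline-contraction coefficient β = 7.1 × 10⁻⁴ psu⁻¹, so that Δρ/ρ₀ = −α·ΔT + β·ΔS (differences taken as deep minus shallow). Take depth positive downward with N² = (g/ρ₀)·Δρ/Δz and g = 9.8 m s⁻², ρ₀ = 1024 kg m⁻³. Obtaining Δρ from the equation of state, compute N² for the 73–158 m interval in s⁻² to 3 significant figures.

ΔT = -5.5 K, ΔS = -1.41 psu (deep − shallow).
Δρ/ρ₀ = −αΔT + βΔS = 1.21 × 10⁻³ − 1.0011 × 10⁻³ = 2.089 × 10⁻⁴, so Δρ ≈ 0.2139 kg m⁻³.
N² = (g/ρ₀)·Δρ/Δz = g·(Δρ/ρ₀)/Δz = 9.8 × 2.089 × 10⁻⁴ / 85 = 2.4085 × 10⁻⁵ s⁻² ≈ 2.41 × 10⁻⁵ s⁻².

2.41 × 10⁻⁵ s⁻²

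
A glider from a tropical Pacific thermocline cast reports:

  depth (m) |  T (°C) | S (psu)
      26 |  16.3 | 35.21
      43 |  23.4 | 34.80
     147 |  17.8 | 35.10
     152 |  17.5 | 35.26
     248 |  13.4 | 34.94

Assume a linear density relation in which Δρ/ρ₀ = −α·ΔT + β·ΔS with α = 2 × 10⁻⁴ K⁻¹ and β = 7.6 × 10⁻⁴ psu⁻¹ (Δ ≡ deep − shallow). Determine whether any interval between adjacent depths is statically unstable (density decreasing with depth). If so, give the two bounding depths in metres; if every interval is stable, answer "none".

Evaluate Δρ/ρ₀ = −αΔT + βΔS across each adjacent pair:
  26–43 m: −αΔT+βΔS = −(2 × 10⁻⁴)(+7.1)+(7.6 × 10⁻⁴)(-0.41) = -1.7 × 10⁻³ → UNSTABLE
  43–147 m: −αΔT+βΔS = −(2 × 10⁻⁴)(-5.6)+(7.6 × 10⁻⁴)(+0.30) = 1.3 × 10⁻³ → stable
  147–152 m: −αΔT+βΔS = −(2 × 10⁻⁴)(-0.3)+(7.6 × 10⁻⁴)(+0.16) = 1.8 × 10⁻⁴ → stable
  152–248 m: −αΔT+βΔS = −(2 × 10⁻⁴)(-4.1)+(7.6 × 10⁻⁴)(-0.32) = 5.8 × 10⁻⁴ → stable
The 26–43 m interval has Δρ < 0: lighter water underlies denser water.

26–43 m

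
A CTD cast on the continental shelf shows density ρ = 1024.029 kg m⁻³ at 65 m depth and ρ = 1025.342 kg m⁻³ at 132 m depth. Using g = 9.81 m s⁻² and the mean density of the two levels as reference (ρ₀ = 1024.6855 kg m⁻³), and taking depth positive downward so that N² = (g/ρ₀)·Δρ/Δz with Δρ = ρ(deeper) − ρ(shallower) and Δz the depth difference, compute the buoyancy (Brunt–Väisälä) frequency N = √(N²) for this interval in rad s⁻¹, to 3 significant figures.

Δρ = 1025.342 − 1024.029 = 1.313 kg m⁻³ over Δz = 132 − 65 = 67 m.
N² = (9.81/1024.6855) × (1.313/67) = 1.8762 × 10⁻⁴ s⁻².
N = √(1.8762 × 10⁻⁴) = 0.013697 rad s⁻¹ ≈ 0.0137 rad s⁻¹.

0.0137 rad s⁻¹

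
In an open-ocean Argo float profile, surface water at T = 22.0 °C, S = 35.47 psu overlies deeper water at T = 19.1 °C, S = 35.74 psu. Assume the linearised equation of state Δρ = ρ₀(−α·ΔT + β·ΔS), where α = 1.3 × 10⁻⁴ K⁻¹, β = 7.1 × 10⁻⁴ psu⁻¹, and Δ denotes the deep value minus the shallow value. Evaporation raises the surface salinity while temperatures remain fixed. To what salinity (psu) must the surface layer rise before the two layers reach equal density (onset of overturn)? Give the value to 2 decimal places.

Neutral buoyancy requires −α(T_deep − T_surf) + β(S_deep − S_surf′) = 0.
S_surf′ = S_deep − (α/β)·ΔT = 35.74 − (1.3 × 10⁻⁴/7.1 × 10⁻⁴)·(-2.9) = 36.2710 psu.
Increase required: 36.2710 − 35.47 = 0.8010 psu.

36.27 psu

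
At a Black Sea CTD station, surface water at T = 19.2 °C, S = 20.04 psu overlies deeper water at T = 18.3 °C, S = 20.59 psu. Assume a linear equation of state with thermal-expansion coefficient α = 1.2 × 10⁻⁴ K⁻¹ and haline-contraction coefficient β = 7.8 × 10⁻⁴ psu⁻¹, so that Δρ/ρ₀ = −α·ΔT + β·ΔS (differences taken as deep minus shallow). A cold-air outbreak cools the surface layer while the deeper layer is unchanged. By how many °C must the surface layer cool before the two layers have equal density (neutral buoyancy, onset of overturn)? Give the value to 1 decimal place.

4.5 °C

Neutral buoyancy requires Δρ = 0, i.e. −α(T_deep − T_surf′) + β(S_deep − S_surf) = 0.
T_surf′ = T_deep − (β/α)·ΔS = 18.3 − (7.8 × 10⁻⁴/1.2 × 10⁻⁴)·(+0.55) = 14.725 °C.
Cooling required: 19.2 − (14.725) = 4.475 °C.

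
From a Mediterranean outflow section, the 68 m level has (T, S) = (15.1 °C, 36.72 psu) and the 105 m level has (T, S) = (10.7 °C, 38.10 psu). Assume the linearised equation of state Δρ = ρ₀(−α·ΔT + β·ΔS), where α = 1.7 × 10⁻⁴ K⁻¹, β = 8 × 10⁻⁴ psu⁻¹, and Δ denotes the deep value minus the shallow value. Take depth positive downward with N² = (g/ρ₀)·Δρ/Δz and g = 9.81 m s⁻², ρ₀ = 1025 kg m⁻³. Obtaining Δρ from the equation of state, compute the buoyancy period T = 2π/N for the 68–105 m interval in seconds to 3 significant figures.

284 s

ΔT = -4.4 K, ΔS = +1.38 psu (deep − shallow).
Δρ/ρ₀ = −αΔT + βΔS = 7.48 × 10⁻⁴ + 1.104 × 10⁻³ = 1.852 × 10⁻³, so Δρ ≈ 1.898 kg m⁻³.
N² = (g/ρ₀)·Δρ/Δz = g·(Δρ/ρ₀)/Δz = 9.81 × 1.852 × 10⁻³ / 37 = 4.9103 × 10⁻⁴ s⁻².
N = √(4.9103 × 10⁻⁴) = 0.022159 rad s⁻¹ → T = 2π/N = 283.55 s ≈ 284 s.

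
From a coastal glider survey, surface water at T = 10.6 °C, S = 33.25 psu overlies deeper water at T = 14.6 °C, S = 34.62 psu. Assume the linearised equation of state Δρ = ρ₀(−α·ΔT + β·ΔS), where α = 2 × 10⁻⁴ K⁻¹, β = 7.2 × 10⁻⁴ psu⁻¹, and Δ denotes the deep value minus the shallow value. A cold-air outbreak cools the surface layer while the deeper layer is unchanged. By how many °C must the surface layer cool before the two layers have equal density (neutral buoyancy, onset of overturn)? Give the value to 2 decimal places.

0.93 °C

Neutral buoyancy requires Δρ = 0, i.e. −α(T_deep − T_surf′) + β(S_deep − S_surf) = 0.
T_surf′ = T_deep − (β/α)·ΔS = 14.6 − (7.2 × 10⁻⁴/2 × 10⁻⁴)·(+1.37) = 9.6680 °C.
Cooling required: 10.6 − (9.6680) = 0.9320 °C.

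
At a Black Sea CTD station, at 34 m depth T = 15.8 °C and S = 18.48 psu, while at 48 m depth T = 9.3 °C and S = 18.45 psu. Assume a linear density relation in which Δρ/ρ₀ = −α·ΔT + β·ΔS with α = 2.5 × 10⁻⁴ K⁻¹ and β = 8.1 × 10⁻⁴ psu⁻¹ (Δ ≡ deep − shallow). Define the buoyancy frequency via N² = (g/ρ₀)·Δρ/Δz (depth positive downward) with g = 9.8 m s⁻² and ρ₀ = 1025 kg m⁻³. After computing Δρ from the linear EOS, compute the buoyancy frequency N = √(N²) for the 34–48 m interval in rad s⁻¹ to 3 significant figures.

ΔT = -6.5 K, ΔS = -0.03 psu (deep − shallow).
Δρ/ρ₀ = −αΔT + βΔS = 1.625 × 10⁻³ − 2.43 × 10⁻⁵ = 1.6007 × 10⁻³, so Δρ ≈ 1.641 kg m⁻³.
N² = (g/ρ₀)·Δρ/Δz = g·(Δρ/ρ₀)/Δz = 9.8 × 1.6007 × 10⁻³ / 14 = 1.1205 × 10⁻³ s⁻².
N = √(1.1205 × 10⁻³) = 0.033474 rad s⁻¹ ≈ 0.0335 rad s⁻¹.

0.0335 rad s⁻¹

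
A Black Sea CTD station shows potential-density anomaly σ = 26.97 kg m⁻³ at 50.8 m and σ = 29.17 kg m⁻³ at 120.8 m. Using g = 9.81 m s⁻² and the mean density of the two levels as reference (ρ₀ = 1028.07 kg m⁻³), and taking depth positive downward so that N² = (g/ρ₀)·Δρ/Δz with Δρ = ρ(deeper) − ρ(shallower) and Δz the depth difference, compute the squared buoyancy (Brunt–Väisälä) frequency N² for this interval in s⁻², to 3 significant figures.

3.00 × 10⁻⁴ s⁻²

Δρ = 1029.17 − 1026.97 = 2.20 kg m⁻³ over Δz = 120.8 − 50.8 = 70 m.
N² = (9.81/1028.07) × (2.20/70) = 2.9990 × 10⁻⁴ s⁻² ≈ 3.00 × 10⁻⁴ s⁻².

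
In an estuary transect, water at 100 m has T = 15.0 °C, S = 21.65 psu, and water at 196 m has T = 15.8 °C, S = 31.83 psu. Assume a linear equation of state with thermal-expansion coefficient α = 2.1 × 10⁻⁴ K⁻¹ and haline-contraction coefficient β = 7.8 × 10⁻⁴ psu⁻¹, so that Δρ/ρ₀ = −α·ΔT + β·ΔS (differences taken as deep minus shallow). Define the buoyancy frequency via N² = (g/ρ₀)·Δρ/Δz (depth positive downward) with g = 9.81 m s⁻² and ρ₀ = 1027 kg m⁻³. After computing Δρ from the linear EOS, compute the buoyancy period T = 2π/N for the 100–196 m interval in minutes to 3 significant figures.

ΔT = +0.8 K, ΔS = +10.18 psu (deep − shallow).
Δρ/ρ₀ = −αΔT + βΔS = -1.68 × 10⁻⁴ + 7.9404 × 10⁻³ = 7.7724 × 10⁻³, so Δρ ≈ 7.982 kg m⁻³.
N² = (g/ρ₀)·Δρ/Δz = g·(Δρ/ρ₀)/Δz = 9.81 × 7.7724 × 10⁻³ / 96 = 7.9424 × 10⁻⁴ s⁻².
N = √(7.9424 × 10⁻⁴) = 0.028182 rad s⁻¹ → T = 2π/N = 222.95 s = 3.7158 min ≈ 3.72 min.

3.72 min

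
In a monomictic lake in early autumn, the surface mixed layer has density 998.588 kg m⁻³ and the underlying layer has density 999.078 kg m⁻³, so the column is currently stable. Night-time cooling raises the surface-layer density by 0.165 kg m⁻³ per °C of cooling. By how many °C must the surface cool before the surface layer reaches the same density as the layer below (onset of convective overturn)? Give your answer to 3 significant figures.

2.97 °C

Density deficit of the surface layer: 999.078 − 998.588 = 0.49 kg m⁻³.
Required change = 0.49 / 0.165 = 2.97 °C.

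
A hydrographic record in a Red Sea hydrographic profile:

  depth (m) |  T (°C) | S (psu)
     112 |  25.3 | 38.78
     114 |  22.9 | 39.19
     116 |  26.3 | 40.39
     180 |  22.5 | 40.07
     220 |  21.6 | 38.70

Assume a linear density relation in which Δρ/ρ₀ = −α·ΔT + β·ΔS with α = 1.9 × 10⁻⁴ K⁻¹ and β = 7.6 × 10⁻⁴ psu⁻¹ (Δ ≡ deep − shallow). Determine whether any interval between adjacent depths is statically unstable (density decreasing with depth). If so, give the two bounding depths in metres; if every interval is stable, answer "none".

180–220 m

Evaluate Δρ/ρ₀ = −αΔT + βΔS across each adjacent pair:
  112–114 m: −αΔT+βΔS = −(1.9 × 10⁻⁴)(-2.4)+(7.6 × 10⁻⁴)(+0.41) = 7.7 × 10⁻⁴ → stable
  114–116 m: −αΔT+βΔS = −(1.9 × 10⁻⁴)(+3.4)+(7.6 × 10⁻⁴)(+1.20) = 2.7 × 10⁻⁴ → stable
  116–180 m: −αΔT+βΔS = −(1.9 × 10⁻⁴)(-3.8)+(7.6 × 10⁻⁴)(-0.32) = 4.8 × 10⁻⁴ → stable
  180–220 m: −αΔT+βΔS = −(1.9 × 10⁻⁴)(-0.9)+(7.6 × 10⁻⁴)(-1.37) = -8.7 × 10⁻⁴ → UNSTABLE
The 180–220 m interval has Δρ < 0: lighter water underlies denser water.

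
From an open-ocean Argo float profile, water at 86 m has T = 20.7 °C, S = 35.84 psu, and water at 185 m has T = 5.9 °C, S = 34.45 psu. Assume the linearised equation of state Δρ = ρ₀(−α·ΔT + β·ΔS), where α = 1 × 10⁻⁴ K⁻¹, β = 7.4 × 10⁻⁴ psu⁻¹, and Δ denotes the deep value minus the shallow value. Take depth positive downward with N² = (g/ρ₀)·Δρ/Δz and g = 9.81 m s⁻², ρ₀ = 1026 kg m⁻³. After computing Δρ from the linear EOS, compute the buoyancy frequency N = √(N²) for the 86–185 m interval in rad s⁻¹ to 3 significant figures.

6.69 × 10⁻³ rad s⁻¹

ΔT = -14.8 K, ΔS = -1.39 psu (deep − shallow).
Δρ/ρ₀ = −αΔT + βΔS = 1.48 × 10⁻³ − 1.0286 × 10⁻³ = 4.514 × 10⁻⁴, so Δρ ≈ 0.4631 kg m⁻³.
N² = (g/ρ₀)·Δρ/Δz = g·(Δρ/ρ₀)/Δz = 9.81 × 4.514 × 10⁻⁴ / 99 = 4.4730 × 10⁻⁵ s⁻².
N = √(4.4730 × 10⁻⁵) = 6.6880 × 10⁻³ rad s⁻¹ ≈ 6.69 × 10⁻³ rad s⁻¹.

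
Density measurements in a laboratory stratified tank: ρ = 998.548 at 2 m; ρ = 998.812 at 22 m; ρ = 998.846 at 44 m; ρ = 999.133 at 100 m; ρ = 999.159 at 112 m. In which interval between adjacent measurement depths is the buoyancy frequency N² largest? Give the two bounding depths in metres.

2–22 m

Compute the density gradient over each adjacent pair:
  2–22 m: Δρ/Δz = 0.264/20 = 0.013 kg m⁻⁴
  22–44 m: Δρ/Δz = 0.034/22 = 1.5 × 10⁻³ kg m⁻⁴
  44–100 m: Δρ/Δz = 0.287/56 = 5.1 × 10⁻³ kg m⁻⁴
  100–112 m: Δρ/Δz = 0.026/12 = 2.2 × 10⁻³ kg m⁻⁴
The largest gradient is in the 2–22 m interval — the pycnocline.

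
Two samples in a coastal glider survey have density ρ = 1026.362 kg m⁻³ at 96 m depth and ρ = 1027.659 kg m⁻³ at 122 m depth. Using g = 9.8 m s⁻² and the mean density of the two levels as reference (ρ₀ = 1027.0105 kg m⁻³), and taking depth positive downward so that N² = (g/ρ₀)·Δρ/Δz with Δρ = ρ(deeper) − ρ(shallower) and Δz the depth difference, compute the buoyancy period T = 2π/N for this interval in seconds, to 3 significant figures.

288 s

Δρ = 1027.659 − 1026.362 = 1.297 kg m⁻³ over Δz = 122 − 96 = 26 m.
N² = (9.8/1027.0105) × (1.297/26) = 4.7601 × 10⁻⁴ s⁻².
N = √(4.7601 × 10⁻⁴) = 0.021818 rad s⁻¹, so T = 2π/N = 287.98 s ≈ 288 s.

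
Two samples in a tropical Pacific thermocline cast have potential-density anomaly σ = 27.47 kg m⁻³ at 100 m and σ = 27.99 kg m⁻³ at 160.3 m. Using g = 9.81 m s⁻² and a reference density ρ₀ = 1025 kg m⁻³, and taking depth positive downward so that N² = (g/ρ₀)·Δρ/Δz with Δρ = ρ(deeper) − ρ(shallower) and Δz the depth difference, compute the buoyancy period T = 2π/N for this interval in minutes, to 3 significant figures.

Δρ = 1027.99 − 1027.47 = 0.52 kg m⁻³ over Δz = 160.3 − 100 = 60.3 m.
N² = (9.81/1025) × (0.52/60.3) = 8.2534 × 10⁻⁵ s⁻².
N = √(8.2534 × 10⁻⁵) = 9.0848 × 10⁻³ rad s⁻¹, so T = 2π/N = 691.62 s = 11.527 min ≈ 11.5 min.

11.5 min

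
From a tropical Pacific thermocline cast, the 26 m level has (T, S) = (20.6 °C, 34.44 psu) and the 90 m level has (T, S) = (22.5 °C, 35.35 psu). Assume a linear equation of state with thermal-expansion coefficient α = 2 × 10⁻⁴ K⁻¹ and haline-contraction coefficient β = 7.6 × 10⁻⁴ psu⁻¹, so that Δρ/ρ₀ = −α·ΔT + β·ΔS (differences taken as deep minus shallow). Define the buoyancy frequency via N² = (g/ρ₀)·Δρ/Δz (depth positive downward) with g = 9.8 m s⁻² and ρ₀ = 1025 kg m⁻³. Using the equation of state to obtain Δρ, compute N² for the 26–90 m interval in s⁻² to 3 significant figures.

4.77 × 10⁻⁵ s⁻²

ΔT = +1.9 K, ΔS = +0.91 psu (deep − shallow).
Δρ/ρ₀ = −αΔT + βΔS = -3.80 × 10⁻⁴ + 6.916 × 10⁻⁴ = 3.116 × 10⁻⁴, so Δρ ≈ 0.3194 kg m⁻³.
N² = (g/ρ₀)·Δρ/Δz = g·(Δρ/ρ₀)/Δz = 9.8 × 3.116 × 10⁻⁴ / 64 = 4.7714 × 10⁻⁵ s⁻² ≈ 4.77 × 10⁻⁵ s⁻².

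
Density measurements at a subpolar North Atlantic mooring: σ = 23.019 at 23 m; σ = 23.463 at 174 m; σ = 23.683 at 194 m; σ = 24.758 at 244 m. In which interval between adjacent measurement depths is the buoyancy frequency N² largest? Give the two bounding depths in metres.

Compute the density gradient over each adjacent pair:
  23–174 m: Δρ/Δz = 0.444/151 = 2.9 × 10⁻³ kg m⁻⁴
  174–194 m: Δρ/Δz = 0.220/20 = 0.011 kg m⁻⁴
  194–244 m: Δρ/Δz = 1.075/50 = 0.021 kg m⁻⁴
The largest gradient is in the 194–244 m interval — the pycnocline.

194–244 m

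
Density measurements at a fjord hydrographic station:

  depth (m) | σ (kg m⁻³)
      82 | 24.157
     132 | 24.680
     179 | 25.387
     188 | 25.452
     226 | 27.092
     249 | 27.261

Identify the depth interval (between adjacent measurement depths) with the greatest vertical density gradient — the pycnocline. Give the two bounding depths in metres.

188–226 m

Compute the density gradient over each adjacent pair:
  82–132 m: Δρ/Δz = 0.523/50 = 0.010 kg m⁻⁴
  132–179 m: Δρ/Δz = 0.707/47 = 0.015 kg m⁻⁴
  179–188 m: Δρ/Δz = 0.065/9 = 7.2 × 10⁻³ kg m⁻⁴
  188–226 m: Δρ/Δz = 1.640/38 = 0.043 kg m⁻⁴
  226–249 m: Δρ/Δz = 0.169/23 = 7.3 × 10⁻³ kg m⁻⁴
The largest gradient is in the 188–226 m interval — the pycnocline.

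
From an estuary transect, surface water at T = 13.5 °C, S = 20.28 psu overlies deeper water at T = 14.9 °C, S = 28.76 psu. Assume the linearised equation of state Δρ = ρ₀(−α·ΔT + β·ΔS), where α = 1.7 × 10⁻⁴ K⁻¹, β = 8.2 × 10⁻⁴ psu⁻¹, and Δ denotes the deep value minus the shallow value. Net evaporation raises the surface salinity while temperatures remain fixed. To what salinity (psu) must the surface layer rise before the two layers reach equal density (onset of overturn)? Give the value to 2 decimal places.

Neutral buoyancy requires −α(T_deep − T_surf) + β(S_deep − S_surf′) = 0.
S_surf′ = S_deep − (α/β)·ΔT = 28.76 − (1.7 × 10⁻⁴/8.2 × 10⁻⁴)·(+1.4) = 28.4698 psu.
Increase required: 28.4698 − 20.28 = 8.1898 psu.

28.47 psu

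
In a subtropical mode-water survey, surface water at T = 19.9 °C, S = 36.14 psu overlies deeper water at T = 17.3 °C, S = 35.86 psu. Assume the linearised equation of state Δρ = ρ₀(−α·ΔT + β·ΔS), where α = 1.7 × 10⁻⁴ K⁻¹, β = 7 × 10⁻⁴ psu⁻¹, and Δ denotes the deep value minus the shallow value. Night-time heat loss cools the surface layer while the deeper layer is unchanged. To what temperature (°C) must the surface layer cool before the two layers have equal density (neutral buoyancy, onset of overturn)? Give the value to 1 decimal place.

Neutral buoyancy requires Δρ = 0, i.e. −α(T_deep − T_surf′) + β(S_deep − S_surf) = 0.
T_surf′ = T_deep − (β/α)·ΔS = 17.3 − (7 × 10⁻⁴/1.7 × 10⁻⁴)·(-0.28) = 18.453 °C.
Cooling required: 19.9 − (18.453) = 1.447 °C.

18.5 °C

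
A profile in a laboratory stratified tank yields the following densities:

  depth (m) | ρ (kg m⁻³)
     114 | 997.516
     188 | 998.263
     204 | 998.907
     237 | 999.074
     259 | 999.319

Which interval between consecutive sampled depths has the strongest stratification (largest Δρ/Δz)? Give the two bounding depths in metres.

188–204 m

Compute the density gradient over each adjacent pair:
  114–188 m: Δρ/Δz = 0.747/74 = 0.010 kg m⁻⁴
  188–204 m: Δρ/Δz = 0.644/16 = 0.040 kg m⁻⁴
  204–237 m: Δρ/Δz = 0.167/33 = 5.1 × 10⁻³ kg m⁻⁴
  237–259 m: Δρ/Δz = 0.245/22 = 0.011 kg m⁻⁴
The largest gradient is in the 188–204 m interval — the pycnocline.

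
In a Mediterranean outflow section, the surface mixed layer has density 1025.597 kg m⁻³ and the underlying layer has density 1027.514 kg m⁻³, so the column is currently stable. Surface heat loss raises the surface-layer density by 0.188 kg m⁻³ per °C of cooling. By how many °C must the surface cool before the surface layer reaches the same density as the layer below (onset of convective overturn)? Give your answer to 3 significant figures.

10.2 °C

Density deficit of the surface layer: 1027.514 − 1025.597 = 1.917 kg m⁻³.
Required change = 1.917 / 0.188 = 10.2 °C.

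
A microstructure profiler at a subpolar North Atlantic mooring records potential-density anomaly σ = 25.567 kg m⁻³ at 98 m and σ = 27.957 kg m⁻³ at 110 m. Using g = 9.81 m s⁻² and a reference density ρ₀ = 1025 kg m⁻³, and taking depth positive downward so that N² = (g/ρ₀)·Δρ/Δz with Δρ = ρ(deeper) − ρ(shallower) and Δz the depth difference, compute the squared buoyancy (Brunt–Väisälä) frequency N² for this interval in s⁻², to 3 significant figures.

Δρ = 1027.957 − 1025.567 = 2.390 kg m⁻³ over Δz = 110 − 98 = 12 m.
N² = (9.81/1025) × (2.390/12) = 1.9062 × 10⁻³ s⁻² ≈ 1.91 × 10⁻³ s⁻².
N² > 0, so the interval is statically stable.

1.91 × 10⁻³ s⁻²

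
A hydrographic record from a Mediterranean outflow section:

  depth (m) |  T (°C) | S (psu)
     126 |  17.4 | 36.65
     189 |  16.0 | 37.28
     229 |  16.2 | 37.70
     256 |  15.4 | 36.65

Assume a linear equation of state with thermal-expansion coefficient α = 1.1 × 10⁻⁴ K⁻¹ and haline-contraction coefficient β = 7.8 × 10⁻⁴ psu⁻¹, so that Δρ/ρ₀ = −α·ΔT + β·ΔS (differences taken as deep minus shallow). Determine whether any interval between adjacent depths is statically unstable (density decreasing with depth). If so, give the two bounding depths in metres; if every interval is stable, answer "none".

Evaluate Δρ/ρ₀ = −αΔT + βΔS across each adjacent pair:
  126–189 m: −αΔT+βΔS = −(1.1 × 10⁻⁴)(-1.4)+(7.8 × 10⁻⁴)(+0.63) = 6.5 × 10⁻⁴ → stable
  189–229 m: −αΔT+βΔS = −(1.1 × 10⁻⁴)(+0.2)+(7.8 × 10⁻⁴)(+0.42) = 3.1 × 10⁻⁴ → stable
  229–256 m: −αΔT+βΔS = −(1.1 × 10⁻⁴)(-0.8)+(7.8 × 10⁻⁴)(-1.05) = -7.3 × 10⁻⁴ → UNSTABLE
The 229–256 m interval has Δρ < 0: lighter water underlies denser water.

229–256 m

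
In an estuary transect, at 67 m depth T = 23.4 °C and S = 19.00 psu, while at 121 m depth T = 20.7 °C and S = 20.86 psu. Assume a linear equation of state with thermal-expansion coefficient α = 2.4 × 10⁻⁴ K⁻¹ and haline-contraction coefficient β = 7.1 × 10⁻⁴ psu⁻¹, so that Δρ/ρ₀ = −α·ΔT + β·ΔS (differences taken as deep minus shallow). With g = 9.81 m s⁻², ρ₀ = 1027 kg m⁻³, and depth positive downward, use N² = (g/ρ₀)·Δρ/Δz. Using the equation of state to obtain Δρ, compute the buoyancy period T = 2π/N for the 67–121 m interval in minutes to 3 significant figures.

ΔT = -2.7 K, ΔS = +1.86 psu (deep − shallow).
Δρ/ρ₀ = −αΔT + βΔS = 6.48 × 10⁻⁴ + 1.3206 × 10⁻³ = 1.9686 × 10⁻³, so Δρ ≈ 2.022 kg m⁻³.
N² = (g/ρ₀)·Δρ/Δz = g·(Δρ/ρ₀)/Δz = 9.81 × 1.9686 × 10⁻³ / 54 = 3.5763 × 10⁻⁴ s⁻².
N = √(3.5763 × 10⁻⁴) = 0.018911 rad s⁻¹ → T = 2π/N = 332.25 s = 5.5375 min ≈ 5.54 min.

5.54 min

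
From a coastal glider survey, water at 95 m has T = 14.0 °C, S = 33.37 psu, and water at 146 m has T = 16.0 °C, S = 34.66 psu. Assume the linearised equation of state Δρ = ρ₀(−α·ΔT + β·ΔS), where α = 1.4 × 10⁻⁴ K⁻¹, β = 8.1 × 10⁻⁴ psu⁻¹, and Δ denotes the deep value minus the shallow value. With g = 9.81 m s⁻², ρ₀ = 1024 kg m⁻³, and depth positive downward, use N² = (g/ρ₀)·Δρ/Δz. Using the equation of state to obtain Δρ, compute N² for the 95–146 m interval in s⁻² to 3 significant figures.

1.47 × 10⁻⁴ s⁻²

ΔT = +2.0 K, ΔS = +1.29 psu (deep − shallow).
Δρ/ρ₀ = −αΔT + βΔS = -2.80 × 10⁻⁴ + 1.0449 × 10⁻³ = 7.649 × 10⁻⁴, so Δρ ≈ 0.7833 kg m⁻³.
N² = (g/ρ₀)·Δρ/Δz = g·(Δρ/ρ₀)/Δz = 9.81 × 7.649 × 10⁻⁴ / 51 = 1.4713 × 10⁻⁴ s⁻² ≈ 1.47 × 10⁻⁴ s⁻².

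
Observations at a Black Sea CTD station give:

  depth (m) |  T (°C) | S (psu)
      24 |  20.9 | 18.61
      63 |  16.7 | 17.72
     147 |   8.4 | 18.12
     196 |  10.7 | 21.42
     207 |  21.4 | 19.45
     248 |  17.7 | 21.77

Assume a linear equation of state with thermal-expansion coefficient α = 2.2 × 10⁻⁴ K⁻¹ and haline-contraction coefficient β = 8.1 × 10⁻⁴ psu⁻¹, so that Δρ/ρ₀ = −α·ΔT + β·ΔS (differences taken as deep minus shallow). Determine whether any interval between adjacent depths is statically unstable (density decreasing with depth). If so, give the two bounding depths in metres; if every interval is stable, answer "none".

196–207 m

Evaluate Δρ/ρ₀ = −αΔT + βΔS across each adjacent pair:
  24–63 m: −αΔT+βΔS = −(2.2 × 10⁻⁴)(-4.2)+(8.1 × 10⁻⁴)(-0.89) = 2.0 × 10⁻⁴ → stable
  63–147 m: −αΔT+βΔS = −(2.2 × 10⁻⁴)(-8.3)+(8.1 × 10⁻⁴)(+0.40) = 2.2 × 10⁻³ → stable
  147–196 m: −αΔT+βΔS = −(2.2 × 10⁻⁴)(+2.3)+(8.1 × 10⁻⁴)(+3.30) = 2.2 × 10⁻³ → stable
  196–207 m: −αΔT+βΔS = −(2.2 × 10⁻⁴)(+10.7)+(8.1 × 10⁻⁴)(-1.97) = -3.9 × 10⁻³ → UNSTABLE
  207–248 m: −αΔT+βΔS = −(2.2 × 10⁻⁴)(-3.7)+(8.1 × 10⁻⁴)(+2.32) = 2.7 × 10⁻³ → stable
The 196–207 m interval has Δρ < 0: lighter water underlies denser water.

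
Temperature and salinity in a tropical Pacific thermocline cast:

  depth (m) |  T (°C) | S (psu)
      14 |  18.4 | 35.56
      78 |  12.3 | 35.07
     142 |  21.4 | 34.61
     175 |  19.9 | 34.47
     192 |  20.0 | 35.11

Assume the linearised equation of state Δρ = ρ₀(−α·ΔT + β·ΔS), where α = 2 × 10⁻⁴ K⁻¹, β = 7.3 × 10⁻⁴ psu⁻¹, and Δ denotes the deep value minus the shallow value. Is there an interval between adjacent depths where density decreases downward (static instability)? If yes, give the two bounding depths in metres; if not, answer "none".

78–142 m

Evaluate Δρ/ρ₀ = −αΔT + βΔS across each adjacent pair:
  14–78 m: −αΔT+βΔS = −(2 × 10⁻⁴)(-6.1)+(7.3 × 10⁻⁴)(-0.49) = 8.6 × 10⁻⁴ → stable
  78–142 m: −αΔT+βΔS = −(2 × 10⁻⁴)(+9.1)+(7.3 × 10⁻⁴)(-0.46) = -2.2 × 10⁻³ → UNSTABLE
  142–175 m: −αΔT+βΔS = −(2 × 10⁻⁴)(-1.5)+(7.3 × 10⁻⁴)(-0.14) = 2.0 × 10⁻⁴ → stable
  175–192 m: −αΔT+βΔS = −(2 × 10⁻⁴)(+0.1)+(7.3 × 10⁻⁴)(+0.64) = 4.5 × 10⁻⁴ → stable
The 78–142 m interval has Δρ < 0: lighter water underlies denser water.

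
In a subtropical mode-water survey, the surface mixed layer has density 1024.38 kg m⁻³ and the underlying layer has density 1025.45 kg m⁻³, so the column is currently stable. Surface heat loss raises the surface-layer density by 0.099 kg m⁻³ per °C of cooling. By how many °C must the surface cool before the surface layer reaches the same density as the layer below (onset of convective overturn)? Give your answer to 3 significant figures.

Density deficit of the surface layer: 1025.45 − 1024.38 = 1.07 kg m⁻³.
Required change = 1.07 / 0.099 = 10.8 °C.

10.8 °C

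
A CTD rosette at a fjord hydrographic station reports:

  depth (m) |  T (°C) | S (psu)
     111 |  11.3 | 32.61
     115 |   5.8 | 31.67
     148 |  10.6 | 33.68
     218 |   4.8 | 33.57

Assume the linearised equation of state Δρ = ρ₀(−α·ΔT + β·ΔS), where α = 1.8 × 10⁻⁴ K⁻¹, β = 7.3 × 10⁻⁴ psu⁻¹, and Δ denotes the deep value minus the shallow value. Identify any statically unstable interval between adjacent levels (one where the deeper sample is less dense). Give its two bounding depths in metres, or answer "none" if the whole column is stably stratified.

none

Evaluate Δρ/ρ₀ = −αΔT + βΔS across each adjacent pair:
  111–115 m: −αΔT+βΔS = −(1.8 × 10⁻⁴)(-5.5)+(7.3 × 10⁻⁴)(-0.94) = 3.0 × 10⁻⁴ → stable
  115–148 m: −αΔT+βΔS = −(1.8 × 10⁻⁴)(+4.8)+(7.3 × 10⁻⁴)(+2.01) = 6.0 × 10⁻⁴ → stable
  148–218 m: −αΔT+βΔS = −(1.8 × 10⁻⁴)(-5.8)+(7.3 × 10⁻⁴)(-0.11) = 9.6 × 10⁻⁴ → stable
Every interval has Δρ > 0: the column is stably stratified throughout.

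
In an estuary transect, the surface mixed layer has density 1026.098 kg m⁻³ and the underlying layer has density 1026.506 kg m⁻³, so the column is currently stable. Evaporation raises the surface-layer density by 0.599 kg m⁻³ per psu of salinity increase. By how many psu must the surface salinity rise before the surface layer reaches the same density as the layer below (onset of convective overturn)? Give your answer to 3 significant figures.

Density deficit of the surface layer: 1026.506 − 1026.098 = 0.408 kg m⁻³.
Required change = 0.408 / 0.599 = 0.681 psu.

0.681 psu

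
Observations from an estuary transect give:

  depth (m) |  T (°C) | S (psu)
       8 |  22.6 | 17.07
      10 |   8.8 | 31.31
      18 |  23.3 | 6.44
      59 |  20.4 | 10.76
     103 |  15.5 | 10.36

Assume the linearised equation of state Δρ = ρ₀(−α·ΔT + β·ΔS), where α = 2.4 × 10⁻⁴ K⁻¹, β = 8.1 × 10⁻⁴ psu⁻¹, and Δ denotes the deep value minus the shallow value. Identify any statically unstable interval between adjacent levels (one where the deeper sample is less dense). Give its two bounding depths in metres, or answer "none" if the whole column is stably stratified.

10–18 m

Evaluate Δρ/ρ₀ = −αΔT + βΔS across each adjacent pair:
  8–10 m: −αΔT+βΔS = −(2.4 × 10⁻⁴)(-13.8)+(8.1 × 10⁻⁴)(+14.24) = 0.015 → stable
  10–18 m: −αΔT+βΔS = −(2.4 × 10⁻⁴)(+14.5)+(8.1 × 10⁻⁴)(-24.87) = -0.024 → UNSTABLE
  18–59 m: −αΔT+βΔS = −(2.4 × 10⁻⁴)(-2.9)+(8.1 × 10⁻⁴)(+4.32) = 4.2 × 10⁻³ → stable
  59–103 m: −αΔT+βΔS = −(2.4 × 10⁻⁴)(-4.9)+(8.1 × 10⁻⁴)(-0.40) = 8.5 × 10⁻⁴ → stable
The 10–18 m interval has Δρ < 0: lighter water underlies denser water.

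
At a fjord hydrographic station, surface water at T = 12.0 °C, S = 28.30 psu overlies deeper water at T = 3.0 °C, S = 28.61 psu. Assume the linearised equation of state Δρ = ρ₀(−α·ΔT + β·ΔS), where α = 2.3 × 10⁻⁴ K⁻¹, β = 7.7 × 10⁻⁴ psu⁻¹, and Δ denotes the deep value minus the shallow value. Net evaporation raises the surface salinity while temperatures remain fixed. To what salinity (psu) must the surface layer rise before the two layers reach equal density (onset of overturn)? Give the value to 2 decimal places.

Neutral buoyancy requires −α(T_deep − T_surf) + β(S_deep − S_surf′) = 0.
S_surf′ = S_deep − (α/β)·ΔT = 28.61 − (2.3 × 10⁻⁴/7.7 × 10⁻⁴)·(-9.0) = 31.2983 psu.
Increase required: 31.2983 − 28.30 = 2.9983 psu.

31.30 psu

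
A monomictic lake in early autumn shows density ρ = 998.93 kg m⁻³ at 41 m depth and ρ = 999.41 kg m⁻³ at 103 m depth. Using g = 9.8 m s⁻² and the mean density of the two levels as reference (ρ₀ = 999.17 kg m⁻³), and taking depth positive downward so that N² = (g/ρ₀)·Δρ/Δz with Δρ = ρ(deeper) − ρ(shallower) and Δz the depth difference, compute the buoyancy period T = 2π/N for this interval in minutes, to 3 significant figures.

12.0 min

Δρ = 999.41 − 998.93 = 0.48 kg m⁻³ over Δz = 103 − 41 = 62 m.
N² = (9.8/999.17) × (0.48/62) = 7.5934 × 10⁻⁵ s⁻².
N = √(7.5934 × 10⁻⁵) = 8.7140 × 10⁻³ rad s⁻¹, so T = 2π/N = 721.04 s = 12.017 min ≈ 12.0 min.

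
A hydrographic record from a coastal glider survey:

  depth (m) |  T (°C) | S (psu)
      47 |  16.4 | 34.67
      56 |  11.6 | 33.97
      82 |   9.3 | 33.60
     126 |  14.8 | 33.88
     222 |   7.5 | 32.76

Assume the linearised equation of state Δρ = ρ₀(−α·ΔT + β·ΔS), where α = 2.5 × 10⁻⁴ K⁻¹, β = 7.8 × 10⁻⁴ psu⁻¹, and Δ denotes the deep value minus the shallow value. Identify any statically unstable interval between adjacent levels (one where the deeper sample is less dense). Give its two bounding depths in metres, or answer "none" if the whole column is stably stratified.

82–126 m

Evaluate Δρ/ρ₀ = −αΔT + βΔS across each adjacent pair:
  47–56 m: −αΔT+βΔS = −(2.5 × 10⁻⁴)(-4.8)+(7.8 × 10⁻⁴)(-0.70) = 6.5 × 10⁻⁴ → stable
  56–82 m: −αΔT+βΔS = −(2.5 × 10⁻⁴)(-2.3)+(7.8 × 10⁻⁴)(-0.37) = 2.9 × 10⁻⁴ → stable
  82–126 m: −αΔT+βΔS = −(2.5 × 10⁻⁴)(+5.5)+(7.8 × 10⁻⁴)(+0.28) = -1.2 × 10⁻³ → UNSTABLE
  126–222 m: −αΔT+βΔS = −(2.5 × 10⁻⁴)(-7.3)+(7.8 × 10⁻⁴)(-1.12) = 9.5 × 10⁻⁴ → stable
The 82–126 m interval has Δρ < 0: lighter water underlies denser water.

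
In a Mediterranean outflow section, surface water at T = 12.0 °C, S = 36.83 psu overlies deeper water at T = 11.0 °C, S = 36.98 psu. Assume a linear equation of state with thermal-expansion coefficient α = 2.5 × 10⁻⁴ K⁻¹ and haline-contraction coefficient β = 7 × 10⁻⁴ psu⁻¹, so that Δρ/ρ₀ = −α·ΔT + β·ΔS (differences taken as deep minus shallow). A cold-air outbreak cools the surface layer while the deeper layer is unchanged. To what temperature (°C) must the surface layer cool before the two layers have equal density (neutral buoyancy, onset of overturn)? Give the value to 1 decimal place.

Neutral buoyancy requires Δρ = 0, i.e. −α(T_deep − T_surf′) + β(S_deep − S_surf) = 0.
T_surf′ = T_deep − (β/α)·ΔS = 11.0 − (7 × 10⁻⁴/2.5 × 10⁻⁴)·(+0.15) = 10.580 °C.
Cooling required: 12.0 − (10.580) = 1.420 °C.

10.6 °C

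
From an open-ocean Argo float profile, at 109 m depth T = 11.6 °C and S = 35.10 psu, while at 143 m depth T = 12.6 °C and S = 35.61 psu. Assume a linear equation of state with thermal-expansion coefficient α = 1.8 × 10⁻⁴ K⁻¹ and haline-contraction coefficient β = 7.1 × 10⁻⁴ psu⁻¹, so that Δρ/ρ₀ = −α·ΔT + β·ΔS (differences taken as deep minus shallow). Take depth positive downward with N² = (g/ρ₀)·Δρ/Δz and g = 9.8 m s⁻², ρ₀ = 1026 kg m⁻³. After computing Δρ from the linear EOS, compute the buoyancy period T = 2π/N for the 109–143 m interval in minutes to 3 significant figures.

ΔT = +1.0 K, ΔS = +0.51 psu (deep − shallow).
Δρ/ρ₀ = −αΔT + βΔS = -1.80 × 10⁻⁴ + 3.621 × 10⁻⁴ = 1.821 × 10⁻⁴, so Δρ ≈ 0.1868 kg m⁻³.
N² = (g/ρ₀)·Δρ/Δz = g·(Δρ/ρ₀)/Δz = 9.8 × 1.821 × 10⁻⁴ / 34 = 5.2488 × 10⁻⁵ s⁻².
N = √(5.2488 × 10⁻⁵) = 7.2449 × 10⁻³ rad s⁻¹ → T = 2π/N = 867.26 s = 14.454 min ≈ 14.5 min.

14.5 min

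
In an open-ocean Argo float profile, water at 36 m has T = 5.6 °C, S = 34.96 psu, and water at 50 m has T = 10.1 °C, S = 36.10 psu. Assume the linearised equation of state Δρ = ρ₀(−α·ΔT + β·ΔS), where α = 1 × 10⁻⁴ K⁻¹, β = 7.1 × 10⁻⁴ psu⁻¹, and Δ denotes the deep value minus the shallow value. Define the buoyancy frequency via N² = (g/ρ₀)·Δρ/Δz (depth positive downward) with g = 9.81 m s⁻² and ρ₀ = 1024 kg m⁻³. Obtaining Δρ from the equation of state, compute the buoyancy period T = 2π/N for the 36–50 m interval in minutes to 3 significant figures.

ΔT = +4.5 K, ΔS = +1.14 psu (deep − shallow).
Δρ/ρ₀ = −αΔT + βΔS = -4.50 × 10⁻⁴ + 8.094 × 10⁻⁴ = 3.594 × 10⁻⁴, so Δρ ≈ 0.3680 kg m⁻³.
N² = (g/ρ₀)·Δρ/Δz = g·(Δρ/ρ₀)/Δz = 9.81 × 3.594 × 10⁻⁴ / 14 = 2.5184 × 10⁻⁴ s⁻².
N = √(2.5184 × 10⁻⁴) = 0.015869 rad s⁻¹ → T = 2π/N = 395.94 s = 6.5990 min ≈ 6.60 min.

6.60 min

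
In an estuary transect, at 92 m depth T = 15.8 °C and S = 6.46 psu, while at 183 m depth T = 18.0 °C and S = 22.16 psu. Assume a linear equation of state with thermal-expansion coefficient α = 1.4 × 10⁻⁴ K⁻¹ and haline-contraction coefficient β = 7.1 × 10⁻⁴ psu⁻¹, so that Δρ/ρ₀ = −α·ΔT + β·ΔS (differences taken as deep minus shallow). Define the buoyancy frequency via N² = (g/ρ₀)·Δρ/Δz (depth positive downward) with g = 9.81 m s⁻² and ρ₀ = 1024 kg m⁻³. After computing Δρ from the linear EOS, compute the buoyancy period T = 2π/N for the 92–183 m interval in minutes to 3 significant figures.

ΔT = +2.2 K, ΔS = +15.70 psu (deep − shallow).
Δρ/ρ₀ = −αΔT + βΔS = -3.08 × 10⁻⁴ + 0.011147 = 0.010839, so Δρ ≈ 11.10 kg m⁻³.
N² = (g/ρ₀)·Δρ/Δz = g·(Δρ/ρ₀)/Δz = 9.81 × 0.010839 / 91 = 1.1685 × 10⁻³ s⁻².
N = √(1.1685 × 10⁻³) = 0.034183 rad s⁻¹ → T = 2π/N = 183.81 s = 3.0635 min ≈ 3.06 min.

3.06 min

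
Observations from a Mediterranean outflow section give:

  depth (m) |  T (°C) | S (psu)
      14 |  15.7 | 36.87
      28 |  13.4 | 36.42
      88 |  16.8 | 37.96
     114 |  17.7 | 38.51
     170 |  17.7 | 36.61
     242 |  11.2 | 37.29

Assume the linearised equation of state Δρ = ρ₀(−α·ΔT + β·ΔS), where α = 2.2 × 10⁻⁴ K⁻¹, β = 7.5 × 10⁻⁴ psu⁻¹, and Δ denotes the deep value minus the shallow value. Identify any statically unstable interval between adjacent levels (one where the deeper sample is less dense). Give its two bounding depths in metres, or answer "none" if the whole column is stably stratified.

114–170 m

Evaluate Δρ/ρ₀ = −αΔT + βΔS across each adjacent pair:
  14–28 m: −αΔT+βΔS = −(2.2 × 10⁻⁴)(-2.3)+(7.5 × 10⁻⁴)(-0.45) = 1.7 × 10⁻⁴ → stable
  28–88 m: −αΔT+βΔS = −(2.2 × 10⁻⁴)(+3.4)+(7.5 × 10⁻⁴)(+1.54) = 4.1 × 10⁻⁴ → stable
  88–114 m: −αΔT+βΔS = −(2.2 × 10⁻⁴)(+0.9)+(7.5 × 10⁻⁴)(+0.55) = 2.1 × 10⁻⁴ → stable
  114–170 m: −αΔT+βΔS = −(2.2 × 10⁻⁴)(+0.0)+(7.5 × 10⁻⁴)(-1.90) = -1.4 × 10⁻³ → UNSTABLE
  170–242 m: −αΔT+βΔS = −(2.2 × 10⁻⁴)(-6.5)+(7.5 × 10⁻⁴)(+0.68) = 1.9 × 10⁻³ → stable
The 114–170 m interval has Δρ < 0: lighter water underlies denser water.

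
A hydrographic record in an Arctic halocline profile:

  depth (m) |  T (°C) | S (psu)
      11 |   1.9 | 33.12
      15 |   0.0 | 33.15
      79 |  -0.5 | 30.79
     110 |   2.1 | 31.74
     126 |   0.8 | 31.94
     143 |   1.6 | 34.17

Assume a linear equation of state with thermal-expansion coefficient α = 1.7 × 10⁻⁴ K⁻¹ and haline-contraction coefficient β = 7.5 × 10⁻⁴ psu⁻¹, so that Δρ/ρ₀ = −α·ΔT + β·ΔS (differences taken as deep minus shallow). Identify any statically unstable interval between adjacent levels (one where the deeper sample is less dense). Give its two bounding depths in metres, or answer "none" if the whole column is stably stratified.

15–79 m

Evaluate Δρ/ρ₀ = −αΔT + βΔS across each adjacent pair:
  11–15 m: −αΔT+βΔS = −(1.7 × 10⁻⁴)(-1.9)+(7.5 × 10⁻⁴)(+0.03) = 3.5 × 10⁻⁴ → stable
  15–79 m: −αΔT+βΔS = −(1.7 × 10⁻⁴)(-0.5)+(7.5 × 10⁻⁴)(-2.36) = -1.7 × 10⁻³ → UNSTABLE
  79–110 m: −αΔT+βΔS = −(1.7 × 10⁻⁴)(+2.6)+(7.5 × 10⁻⁴)(+0.95) = 2.7 × 10⁻⁴ → stable
  110–126 m: −αΔT+βΔS = −(1.7 × 10⁻⁴)(-1.3)+(7.5 × 10⁻⁴)(+0.20) = 3.7 × 10⁻⁴ → stable
  126–143 m: −αΔT+βΔS = −(1.7 × 10⁻⁴)(+0.8)+(7.5 × 10⁻⁴)(+2.23) = 1.5 × 10⁻³ → stable
The 15–79 m interval has Δρ < 0: lighter water underlies denser water.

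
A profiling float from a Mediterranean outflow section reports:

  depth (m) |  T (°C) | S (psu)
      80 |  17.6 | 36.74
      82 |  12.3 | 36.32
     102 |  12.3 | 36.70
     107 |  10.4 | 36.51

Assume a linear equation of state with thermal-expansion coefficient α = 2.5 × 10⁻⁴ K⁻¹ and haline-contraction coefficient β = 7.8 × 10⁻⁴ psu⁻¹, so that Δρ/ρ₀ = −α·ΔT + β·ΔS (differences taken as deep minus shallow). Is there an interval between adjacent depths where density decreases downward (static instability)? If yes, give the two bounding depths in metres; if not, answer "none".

Evaluate Δρ/ρ₀ = −αΔT + βΔS across each adjacent pair:
  80–82 m: −αΔT+βΔS = −(2.5 × 10⁻⁴)(-5.3)+(7.8 × 10⁻⁴)(-0.42) = 1.0 × 10⁻³ → stable
  82–102 m: −αΔT+βΔS = −(2.5 × 10⁻⁴)(+0.0)+(7.8 × 10⁻⁴)(+0.38) = 3.0 × 10⁻⁴ → stable
  102–107 m: −αΔT+βΔS = −(2.5 × 10⁻⁴)(-1.9)+(7.8 × 10⁻⁴)(-0.19) = 3.3 × 10⁻⁴ → stable
Every interval has Δρ > 0: the column is stably stratified throughout.

none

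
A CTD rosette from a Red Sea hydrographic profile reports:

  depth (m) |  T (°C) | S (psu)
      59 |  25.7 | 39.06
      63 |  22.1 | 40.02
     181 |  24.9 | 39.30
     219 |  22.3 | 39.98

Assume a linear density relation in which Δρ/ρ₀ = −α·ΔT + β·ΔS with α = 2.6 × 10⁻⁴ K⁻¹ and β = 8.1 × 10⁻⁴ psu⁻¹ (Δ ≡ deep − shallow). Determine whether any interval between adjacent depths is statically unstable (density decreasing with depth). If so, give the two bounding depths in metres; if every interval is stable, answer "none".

63–181 m

Evaluate Δρ/ρ₀ = −αΔT + βΔS across each adjacent pair:
  59–63 m: −αΔT+βΔS = −(2.6 × 10⁻⁴)(-3.6)+(8.1 × 10⁻⁴)(+0.96) = 1.7 × 10⁻³ → stable
  63–181 m: −αΔT+βΔS = −(2.6 × 10⁻⁴)(+2.8)+(8.1 × 10⁻⁴)(-0.72) = -1.3 × 10⁻³ → UNSTABLE
  181–219 m: −αΔT+βΔS = −(2.6 × 10⁻⁴)(-2.6)+(8.1 × 10⁻⁴)(+0.68) = 1.2 × 10⁻³ → stable
The 63–181 m interval has Δρ < 0: lighter water underlies denser water.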